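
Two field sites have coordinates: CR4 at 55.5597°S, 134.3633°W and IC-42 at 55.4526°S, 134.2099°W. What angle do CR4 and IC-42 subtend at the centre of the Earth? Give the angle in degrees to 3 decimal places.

0.138°

Δφ = 0.1071°,  Δλ = 0.1534°
a = sin²(Δφ/2) + cos φ₁ cos φ₂ sin²(Δλ/2) = 0.000001
c = 2·arcsin(√a) = 0.002407 rad = 0.1379°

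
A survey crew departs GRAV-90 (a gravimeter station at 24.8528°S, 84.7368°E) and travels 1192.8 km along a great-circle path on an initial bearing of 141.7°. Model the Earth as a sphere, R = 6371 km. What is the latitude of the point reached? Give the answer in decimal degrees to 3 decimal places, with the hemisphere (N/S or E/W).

33.058°S

δ = d/R = 1192.8/6371 = 0.187223 rad
φ₂ = arcsin(sin φ₁ cos δ + cos φ₁ sin δ cos θ)
   = arcsin(-0.42029·0.98252 + 0.90739·0.18613·-0.78478) = -33.05801°
λ₂ = λ₁ + atan2(sin θ sin δ cos φ₁, cos δ − sin φ₁ sin φ₂) = 92.64823°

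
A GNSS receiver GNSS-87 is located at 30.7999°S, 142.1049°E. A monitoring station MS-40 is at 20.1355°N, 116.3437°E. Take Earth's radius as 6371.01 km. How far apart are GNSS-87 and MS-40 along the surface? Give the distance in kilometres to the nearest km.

6297 km

Δφ = 50.9354°,  Δλ = -25.7612°
a = sin²(Δφ/2) + cos φ₁ cos φ₂ sin²(Δλ/2) = 0.224978
c = 2·arcsin(√a) = 0.988379 rad = 56.6299°
d = R·c = 6371.01 × 0.988379 = 6297.0 km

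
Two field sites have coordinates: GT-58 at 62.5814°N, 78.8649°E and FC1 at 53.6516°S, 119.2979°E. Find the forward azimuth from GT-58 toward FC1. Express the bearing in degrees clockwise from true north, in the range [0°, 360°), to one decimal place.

Δλ = 40.4330°
y = sin Δλ · cos φ₂ = 0.384397
x = cos φ₁ sin φ₂ − sin φ₁ cos φ₂ cos Δλ = -0.771349
θ = atan2(y, x) = 153.5110° → 153.5110° (mod 360°)

153.5°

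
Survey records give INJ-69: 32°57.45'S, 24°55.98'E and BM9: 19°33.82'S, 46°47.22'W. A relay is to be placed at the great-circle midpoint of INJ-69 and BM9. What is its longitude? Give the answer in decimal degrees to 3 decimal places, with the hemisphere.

INJ-69: φ = -32.95750°, λ = +24.93300°
BM9: φ = -19.56367°, λ = -46.78700°
Bx = cos φ₂ cos Δλ = 0.295553,  By = cos φ₂ sin Δλ = -0.894718
φₘ = atan2(sin φ₁ + sin φ₂, √((cos φ₁ + Bx)² + By²)) = -31.30936°
λₘ = λ₁ + atan2(By, cos φ₁ + Bx) = -13.32478°

13.325°W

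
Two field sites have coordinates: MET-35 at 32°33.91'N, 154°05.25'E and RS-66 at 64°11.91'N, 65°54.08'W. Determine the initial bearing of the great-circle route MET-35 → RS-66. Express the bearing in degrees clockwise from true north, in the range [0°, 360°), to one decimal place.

MET-35: φ = +32.56517°, λ = +154.08750°
RS-66: φ = +64.19850°, λ = -65.90133°
Δλ = 140.0112°
y = sin Δλ · cos φ₂ = 0.279711
x = cos φ₁ sin φ₂ − sin φ₁ cos φ₂ cos Δλ = 0.938259
θ = atan2(y, x) = 16.6002° → 16.6002° (mod 360°)

16.6°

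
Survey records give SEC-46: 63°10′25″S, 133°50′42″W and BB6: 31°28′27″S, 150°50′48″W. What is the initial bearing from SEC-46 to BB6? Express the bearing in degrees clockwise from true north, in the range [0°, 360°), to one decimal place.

SEC-46: φ = -63.17361°, λ = -133.84500°
BB6: φ = -31.47417°, λ = -150.84667°
Δλ = -17.0017°
y = sin Δλ · cos φ₂ = -0.249380
x = cos φ₁ sin φ₂ − sin φ₁ cos φ₂ cos Δλ = 0.492201
θ = atan2(y, x) = -26.8697° → 333.1303° (mod 360°)

333.1°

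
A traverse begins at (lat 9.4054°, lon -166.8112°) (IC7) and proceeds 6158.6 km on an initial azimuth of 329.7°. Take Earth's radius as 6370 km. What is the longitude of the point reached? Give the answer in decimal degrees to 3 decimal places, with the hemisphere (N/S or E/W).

δ = d/R = 6158.6/6370 = 0.966813 rad
φ₂ = arcsin(sin φ₁ cos δ + cos φ₁ sin δ cos θ)
   = arcsin(0.16342·0.56793 + 0.98656·0.82308·0.86340) = 52.55149°
λ₂ = λ₁ + atan2(sin θ sin δ cos φ₁, cos δ − sin φ₁ sin φ₂) = 150.11420°

150.114°E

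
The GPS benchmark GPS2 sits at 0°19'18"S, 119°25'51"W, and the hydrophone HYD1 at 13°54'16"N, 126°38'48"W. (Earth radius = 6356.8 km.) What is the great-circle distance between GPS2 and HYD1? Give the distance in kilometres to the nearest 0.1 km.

GPS2: φ = -0.32167°, λ = -119.43083°
HYD1: φ = +13.90444°, λ = -126.64667°
Δφ = 14.2261°,  Δλ = -7.2158°
a = sin²(Δφ/2) + cos φ₁ cos φ₂ sin²(Δλ/2) = 0.019177
c = 2·arcsin(√a) = 0.277856 rad = 15.9200°
d = R·c = 6356.8 × 0.277856 = 1766.3 km

1766.3 km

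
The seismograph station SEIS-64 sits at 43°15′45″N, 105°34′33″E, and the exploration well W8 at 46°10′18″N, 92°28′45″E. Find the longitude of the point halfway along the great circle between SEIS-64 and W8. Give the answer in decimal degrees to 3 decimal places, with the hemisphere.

SEIS-64: φ = +43.26250°, λ = +105.57583°
W8: φ = +46.17167°, λ = +92.47917°
Bx = cos φ₂ cos Δλ = 0.674487,  By = cos φ₂ sin Δλ = -0.156917
φₘ = atan2(sin φ₁ + sin φ₂, √((cos φ₁ + Bx)² + By²)) = 44.90447°
λₘ = λ₁ + atan2(By, cos φ₁ + Bx) = 99.19287°

99.193°E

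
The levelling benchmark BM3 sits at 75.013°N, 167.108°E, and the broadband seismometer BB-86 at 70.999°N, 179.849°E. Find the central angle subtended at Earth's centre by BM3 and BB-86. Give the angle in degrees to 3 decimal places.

5.453°

Δφ = -4.0140°,  Δλ = 12.7410°
a = sin²(Δφ/2) + cos φ₁ cos φ₂ sin²(Δλ/2) = 0.002263
c = 2·arcsin(√a) = 0.095180 rad = 5.4534°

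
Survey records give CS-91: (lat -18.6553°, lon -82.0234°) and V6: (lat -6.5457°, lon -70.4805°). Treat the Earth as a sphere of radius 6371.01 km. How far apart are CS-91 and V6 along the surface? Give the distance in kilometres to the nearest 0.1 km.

Δφ = 12.1096°,  Δλ = 11.5429°
a = sin²(Δφ/2) + cos φ₁ cos φ₂ sin²(Δλ/2) = 0.020645
c = 2·arcsin(√a) = 0.288363 rad = 16.5220°
d = R·c = 6371.01 × 0.288363 = 1837.2 km

1837.2 km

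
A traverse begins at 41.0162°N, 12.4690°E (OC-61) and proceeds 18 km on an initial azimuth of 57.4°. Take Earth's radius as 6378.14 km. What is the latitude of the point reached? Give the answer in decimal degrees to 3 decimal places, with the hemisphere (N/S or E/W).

41.103°N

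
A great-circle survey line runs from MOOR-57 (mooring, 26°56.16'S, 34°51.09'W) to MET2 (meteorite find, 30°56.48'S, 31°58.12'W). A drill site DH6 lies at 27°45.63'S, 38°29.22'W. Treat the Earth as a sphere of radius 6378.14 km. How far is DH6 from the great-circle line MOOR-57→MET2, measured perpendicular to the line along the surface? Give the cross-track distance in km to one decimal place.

355.9 km

MOOR-57: φ = -26.93600°, λ = -34.85150°
MET2: φ = -30.94133°, λ = -31.96867°
DH6: φ = -27.76050°, λ = -38.48700°
δ₁₃ = central angle MOOR-57→DH6 = 0.058165 rad  (haversine)
θ₁₃ = bearing MOOR-57→DH6 = 254.846°,  θ₁₂ = bearing MOOR-57→MET2 = 148.481°
dₓₜ = R·arcsin(sin δ₁₃ · sin(θ₁₃ − θ₁₂)) = 6378.14·arcsin(0.05813·sin(106.365°)) = 355.938 km
|dₓₜ| = 355.938 km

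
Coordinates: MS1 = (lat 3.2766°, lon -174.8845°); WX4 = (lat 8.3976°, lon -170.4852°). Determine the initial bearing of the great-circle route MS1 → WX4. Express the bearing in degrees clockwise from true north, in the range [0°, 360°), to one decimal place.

40.3°

Δλ = 4.3993°
y = sin Δλ · cos φ₂ = 0.075884
x = cos φ₁ sin φ₂ − sin φ₁ cos φ₂ cos Δλ = 0.089426
θ = atan2(y, x) = 40.3170° → 40.3170° (mod 360°)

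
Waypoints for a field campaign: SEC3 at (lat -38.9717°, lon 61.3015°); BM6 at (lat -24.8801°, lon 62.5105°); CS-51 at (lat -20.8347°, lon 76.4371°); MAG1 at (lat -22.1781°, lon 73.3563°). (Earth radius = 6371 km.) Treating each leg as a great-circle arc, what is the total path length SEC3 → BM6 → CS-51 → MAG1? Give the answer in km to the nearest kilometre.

3418 km

SEC3→BM6: c = 0.246589 rad, d = 1571.02 km
BM6→CS-51: c = 0.234695 rad, d = 1495.24 km
CS-51→MAG1: c = 0.055246 rad, d = 351.97 km
Total = 1571.02 + 1495.24 + 351.97 = 3418.24 km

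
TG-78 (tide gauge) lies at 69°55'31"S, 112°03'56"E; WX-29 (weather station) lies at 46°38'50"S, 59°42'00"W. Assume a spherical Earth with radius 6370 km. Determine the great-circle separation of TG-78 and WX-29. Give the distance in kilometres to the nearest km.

TG-78: φ = -69.92528°, λ = +112.06556°
WX-29: φ = -46.64722°, λ = -59.70000°
Δφ = 23.2781°,  Δλ = -171.7656°
a = sin²(Δφ/2) + cos φ₁ cos φ₂ sin²(Δλ/2) = 0.275120
c = 2·arcsin(√a) = 1.104301 rad = 63.2718°
d = R·c = 6370 × 1.104301 = 7034.4 km

7034 km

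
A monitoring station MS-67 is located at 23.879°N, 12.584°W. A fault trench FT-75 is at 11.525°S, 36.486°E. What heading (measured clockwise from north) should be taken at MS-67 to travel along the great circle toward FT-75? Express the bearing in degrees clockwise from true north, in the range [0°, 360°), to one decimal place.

120.9°

Δλ = 49.0700°
y = sin Δλ · cos φ₂ = 0.740278
x = cos φ₁ sin φ₂ − sin φ₁ cos φ₂ cos Δλ = -0.442550
θ = atan2(y, x) = 120.8717° → 120.8717° (mod 360°)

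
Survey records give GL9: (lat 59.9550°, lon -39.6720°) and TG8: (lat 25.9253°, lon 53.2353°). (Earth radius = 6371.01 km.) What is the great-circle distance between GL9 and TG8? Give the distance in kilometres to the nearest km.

7691 km

Δφ = -34.0297°,  Δλ = 92.9073°
a = sin²(Δφ/2) + cos φ₁ cos φ₂ sin²(Δλ/2) = 0.322193
c = 2·arcsin(√a) = 1.207225 rad = 69.1689°
d = R·c = 6371.01 × 1.207225 = 7691.2 km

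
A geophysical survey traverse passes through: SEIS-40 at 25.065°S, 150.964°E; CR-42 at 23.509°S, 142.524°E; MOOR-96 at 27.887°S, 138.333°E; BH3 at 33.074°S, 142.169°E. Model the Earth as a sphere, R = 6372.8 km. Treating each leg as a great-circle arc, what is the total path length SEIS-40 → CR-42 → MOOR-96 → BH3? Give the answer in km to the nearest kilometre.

2200 km

SEIS-40→CR-42: c = 0.136961 rad, d = 872.82 km
CR-42→MOOR-96: c = 0.100891 rad, d = 642.96 km
MOOR-96→BH3: c = 0.107331 rad, d = 684.00 km
Total = 872.82 + 642.96 + 684.00 = 2199.78 km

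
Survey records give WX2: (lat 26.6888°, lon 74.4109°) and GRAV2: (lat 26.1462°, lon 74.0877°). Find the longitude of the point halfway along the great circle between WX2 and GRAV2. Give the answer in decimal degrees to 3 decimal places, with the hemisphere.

74.249°E

Bx = cos φ₂ cos Δλ = 0.897658,  By = cos φ₂ sin Δλ = -0.005064
φₘ = atan2(sin φ₁ + sin φ₂, √((cos φ₁ + Bx)² + By²)) = 26.41759°
λₘ = λ₁ + atan2(By, cos φ₁ + Bx) = 74.24892°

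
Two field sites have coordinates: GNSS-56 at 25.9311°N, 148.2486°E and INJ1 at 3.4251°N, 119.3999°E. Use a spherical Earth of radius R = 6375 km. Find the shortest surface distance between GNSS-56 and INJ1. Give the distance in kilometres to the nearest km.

3968 km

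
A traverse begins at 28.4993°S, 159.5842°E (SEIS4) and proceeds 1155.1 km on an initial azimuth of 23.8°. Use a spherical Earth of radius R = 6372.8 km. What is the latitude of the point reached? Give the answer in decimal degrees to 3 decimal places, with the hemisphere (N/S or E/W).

18.928°S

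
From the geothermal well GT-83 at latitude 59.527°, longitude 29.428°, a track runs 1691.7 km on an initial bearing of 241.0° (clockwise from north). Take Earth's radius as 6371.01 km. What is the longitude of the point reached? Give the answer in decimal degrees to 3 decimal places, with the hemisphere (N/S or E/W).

δ = d/R = 1691.7/6371.01 = 0.265531 rad
φ₂ = arcsin(sin φ₁ cos δ + cos φ₁ sin δ cos θ)
   = arcsin(0.86187·0.96495 + 0.50713·0.26242·-0.48481) = 50.09802°
λ₂ = λ₁ + atan2(sin θ sin δ cos φ₁, cos δ − sin φ₁ sin φ₂) = 8.46296°

8.463°E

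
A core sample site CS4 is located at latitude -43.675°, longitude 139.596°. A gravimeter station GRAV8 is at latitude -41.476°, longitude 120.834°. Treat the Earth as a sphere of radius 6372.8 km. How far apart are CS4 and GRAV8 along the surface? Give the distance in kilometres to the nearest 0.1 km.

1552.6 km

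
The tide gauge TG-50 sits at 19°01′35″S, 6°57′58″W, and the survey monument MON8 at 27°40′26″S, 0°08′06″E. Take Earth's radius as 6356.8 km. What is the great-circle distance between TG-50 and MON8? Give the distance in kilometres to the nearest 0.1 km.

1200.8 km

TG-50: φ = -19.02639°, λ = -6.96611°
MON8: φ = -27.67389°, λ = +0.13500°
Δφ = -8.6475°,  Δλ = 7.1011°
a = sin²(Δφ/2) + cos φ₁ cos φ₂ sin²(Δλ/2) = 0.008895
c = 2·arcsin(√a) = 0.188906 rad = 10.8235°
d = R·c = 6356.8 × 0.188906 = 1200.8 km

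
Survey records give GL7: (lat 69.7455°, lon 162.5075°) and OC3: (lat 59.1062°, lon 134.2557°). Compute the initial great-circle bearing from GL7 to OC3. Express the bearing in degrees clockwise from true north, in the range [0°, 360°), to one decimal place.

Δλ = -28.2518°
y = sin Δλ · cos φ₂ = -0.243039
x = cos φ₁ sin φ₂ − sin φ₁ cos φ₂ cos Δλ = -0.127244
θ = atan2(y, x) = -117.6344° → 242.3656° (mod 360°)

242.4°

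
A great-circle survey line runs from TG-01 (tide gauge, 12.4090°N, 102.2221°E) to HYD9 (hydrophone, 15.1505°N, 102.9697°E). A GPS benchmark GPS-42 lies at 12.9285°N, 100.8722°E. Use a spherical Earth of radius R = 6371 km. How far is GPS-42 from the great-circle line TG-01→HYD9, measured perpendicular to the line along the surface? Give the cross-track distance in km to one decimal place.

156.3 km

δ₁₃ = central angle TG-01→GPS-42 = 0.024710 rad  (haversine)
θ₁₃ = bearing TG-01→GPS-42 = 291.674°,  θ₁₂ = bearing TG-01→HYD9 = 14.747°
dₓₜ = R·arcsin(sin δ₁₃ · sin(θ₁₃ − θ₁₂)) = 6371·arcsin(0.02471·sin(276.927°)) = -156.279 km
|dₓₜ| = 156.279 km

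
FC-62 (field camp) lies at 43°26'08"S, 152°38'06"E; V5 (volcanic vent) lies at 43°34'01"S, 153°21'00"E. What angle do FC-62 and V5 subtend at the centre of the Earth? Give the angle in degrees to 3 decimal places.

0.535°

FC-62: φ = -43.43556°, λ = +152.63500°
V5: φ = -43.56694°, λ = +153.35000°
Δφ = -0.1314°,  Δλ = 0.7150°
a = sin²(Δφ/2) + cos φ₁ cos φ₂ sin²(Δλ/2) = 0.000022
c = 2·arcsin(√a) = 0.009338 rad = 0.5350°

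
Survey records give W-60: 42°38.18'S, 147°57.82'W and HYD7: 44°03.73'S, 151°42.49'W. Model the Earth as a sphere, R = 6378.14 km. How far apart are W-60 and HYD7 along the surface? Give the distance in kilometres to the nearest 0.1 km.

W-60: φ = -42.63633°, λ = -147.96367°
HYD7: φ = -44.06217°, λ = -151.70817°
Δφ = -1.4258°,  Δλ = -3.7445°
a = sin²(Δφ/2) + cos φ₁ cos φ₂ sin²(Δλ/2) = 0.000719
c = 2·arcsin(√a) = 0.053638 rad = 3.0732°
d = R·c = 6378.14 × 0.053638 = 342.1 km

342.1 km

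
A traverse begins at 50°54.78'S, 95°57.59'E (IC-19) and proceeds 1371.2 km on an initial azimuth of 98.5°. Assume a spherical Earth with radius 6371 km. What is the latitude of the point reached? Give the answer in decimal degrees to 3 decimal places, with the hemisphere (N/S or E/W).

IC-19: φ = -50.91300°, λ = +95.95983°
δ = d/R = 1371.2/6371 = 0.215225 rad
φ₂ = arcsin(sin φ₁ cos δ + cos φ₁ sin δ cos θ)
   = arcsin(-0.77619·0.97693 + 0.63050·0.21357·-0.14781) = -51.09466°
λ₂ = λ₁ + atan2(sin θ sin δ cos φ₁, cos δ − sin φ₁ sin φ₂) = 115.61273°

51.095°S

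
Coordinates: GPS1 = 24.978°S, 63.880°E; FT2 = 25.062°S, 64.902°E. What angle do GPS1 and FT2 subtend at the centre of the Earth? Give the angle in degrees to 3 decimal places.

0.930°

Δφ = -0.0840°,  Δλ = 1.0220°
a = sin²(Δφ/2) + cos φ₁ cos φ₂ sin²(Δλ/2) = 0.000066
c = 2·arcsin(√a) = 0.016230 rad = 0.9299°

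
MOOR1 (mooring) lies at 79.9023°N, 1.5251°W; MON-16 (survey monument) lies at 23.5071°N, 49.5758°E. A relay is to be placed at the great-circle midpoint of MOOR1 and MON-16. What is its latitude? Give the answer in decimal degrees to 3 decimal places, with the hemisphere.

53.167°N

Bx = cos φ₂ cos Δλ = 0.575838,  By = cos φ₂ sin Δλ = 0.713666
φₘ = atan2(sin φ₁ + sin φ₂, √((cos φ₁ + Bx)² + By²)) = 53.16719°
λₘ = λ₁ + atan2(By, cos φ₁ + Bx) = 42.00849°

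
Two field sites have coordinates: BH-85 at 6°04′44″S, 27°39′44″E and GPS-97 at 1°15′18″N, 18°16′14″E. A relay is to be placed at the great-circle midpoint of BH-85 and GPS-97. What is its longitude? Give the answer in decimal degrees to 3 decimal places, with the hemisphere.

22.954°E

BH-85: φ = -6.07889°, λ = +27.66222°
GPS-97: φ = +1.25500°, λ = +18.27056°
Bx = cos φ₂ cos Δλ = 0.986359,  By = cos φ₂ sin Δλ = -0.163143
φₘ = atan2(sin φ₁ + sin φ₂, √((cos φ₁ + Bx)² + By²)) = -2.42006°
λₘ = λ₁ + atan2(By, cos φ₁ + Bx) = 22.95368°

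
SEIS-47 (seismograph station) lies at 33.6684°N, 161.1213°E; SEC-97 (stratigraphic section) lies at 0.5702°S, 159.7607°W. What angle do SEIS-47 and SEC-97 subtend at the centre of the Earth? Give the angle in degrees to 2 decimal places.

Δφ = -34.2386°,  Δλ = 39.1180°
a = sin²(Δφ/2) + cos φ₁ cos φ₂ sin²(Δλ/2) = 0.179921
c = 2·arcsin(√a) = 0.876092 rad = 50.1964°

50.20°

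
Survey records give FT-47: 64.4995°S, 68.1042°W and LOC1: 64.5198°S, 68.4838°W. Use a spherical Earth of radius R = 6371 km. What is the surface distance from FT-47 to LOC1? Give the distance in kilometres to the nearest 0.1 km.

Δφ = -0.0203°,  Δλ = -0.3796°
a = sin²(Δφ/2) + cos φ₁ cos φ₂ sin²(Δλ/2) = 0.000002
c = 2·arcsin(√a) = 0.002873 rad = 0.1646°
d = R·c = 6371 × 0.002873 = 18.3 km

18.3 km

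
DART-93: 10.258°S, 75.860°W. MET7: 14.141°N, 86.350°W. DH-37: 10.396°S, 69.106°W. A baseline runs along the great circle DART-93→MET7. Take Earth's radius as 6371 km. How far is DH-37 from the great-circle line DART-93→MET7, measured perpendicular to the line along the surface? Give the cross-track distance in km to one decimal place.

669.0 km

δ₁₃ = central angle DART-93→DH-37 = 0.115993 rad  (haversine)
θ₁₃ = bearing DART-93→DH-37 = 91.794°,  θ₁₂ = bearing DART-93→MET7 = 336.713°
dₓₜ = R·arcsin(sin δ₁₃ · sin(θ₁₃ − θ₁₂)) = 6371·arcsin(0.11573·sin(-244.919°)) = 669.039 km
|dₓₜ| = 669.039 km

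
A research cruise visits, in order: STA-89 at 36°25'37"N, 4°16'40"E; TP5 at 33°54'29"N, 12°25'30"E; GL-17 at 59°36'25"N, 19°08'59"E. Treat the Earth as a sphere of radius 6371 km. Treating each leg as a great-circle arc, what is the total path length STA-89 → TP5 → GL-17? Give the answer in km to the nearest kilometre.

3691 km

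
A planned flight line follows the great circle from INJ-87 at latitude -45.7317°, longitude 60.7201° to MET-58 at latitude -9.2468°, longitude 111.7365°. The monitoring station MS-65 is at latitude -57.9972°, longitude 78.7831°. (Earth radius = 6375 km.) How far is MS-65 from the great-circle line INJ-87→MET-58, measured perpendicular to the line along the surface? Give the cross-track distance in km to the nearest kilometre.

δ₁₃ = central angle INJ-87→MS-65 = 0.287547 rad  (haversine)
θ₁₃ = bearing INJ-87→MS-65 = 144.591°,  θ₁₂ = bearing INJ-87→MET-58 = 66.571°
dₓₜ = R·arcsin(sin δ₁₃ · sin(θ₁₃ − θ₁₂)) = 6375·arcsin(0.28360·sin(78.020°)) = 1792.086 km
|dₓₜ| = 1792.086 km

1792 km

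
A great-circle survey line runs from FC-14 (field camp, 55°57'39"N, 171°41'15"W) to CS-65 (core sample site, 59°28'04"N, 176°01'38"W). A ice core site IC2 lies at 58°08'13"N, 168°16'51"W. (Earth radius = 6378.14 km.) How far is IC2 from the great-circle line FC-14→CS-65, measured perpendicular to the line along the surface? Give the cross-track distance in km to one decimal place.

FC-14: φ = +55.96083°, λ = -171.68750°
CS-65: φ = +59.46778°, λ = -176.02722°
IC2: φ = +58.13694°, λ = -168.28083°
δ₁₃ = central angle FC-14→IC2 = 0.049871 rad  (haversine)
θ₁₃ = bearing FC-14→IC2 = 38.995°,  θ₁₂ = bearing FC-14→CS-65 = 328.355°
dₓₜ = R·arcsin(sin δ₁₃ · sin(θ₁₃ − θ₁₂)) = 6378.14·arcsin(0.04985·sin(-289.360°)) = 300.087 km
|dₓₜ| = 300.087 km

300.1 km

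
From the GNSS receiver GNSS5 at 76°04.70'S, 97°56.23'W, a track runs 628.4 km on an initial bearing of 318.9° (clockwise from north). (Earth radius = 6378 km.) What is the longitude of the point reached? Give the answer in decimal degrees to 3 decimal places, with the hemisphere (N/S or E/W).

109.669°W

GNSS5: φ = -76.07833°, λ = -97.93717°
δ = d/R = 628.4/6378 = 0.098526 rad
φ₂ = arcsin(sin φ₁ cos δ + cos φ₁ sin δ cos θ)
   = arcsin(-0.97063·0.99515 + 0.24060·0.09837·0.75356) = -71.45677°
λ₂ = λ₁ + atan2(sin θ sin δ cos φ₁, cos δ − sin φ₁ sin φ₂) = -109.66909°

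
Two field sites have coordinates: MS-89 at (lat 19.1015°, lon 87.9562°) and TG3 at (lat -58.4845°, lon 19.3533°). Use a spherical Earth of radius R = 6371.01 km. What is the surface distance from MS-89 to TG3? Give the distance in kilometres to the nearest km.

10638 km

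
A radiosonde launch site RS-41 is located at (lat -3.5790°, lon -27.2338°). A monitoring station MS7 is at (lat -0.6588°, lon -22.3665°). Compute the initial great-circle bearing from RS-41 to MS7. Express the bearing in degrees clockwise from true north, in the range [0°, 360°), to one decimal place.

59.1°

Δλ = 4.8673°
y = sin Δλ · cos φ₂ = 0.084843
x = cos φ₁ sin φ₂ − sin φ₁ cos φ₂ cos Δλ = 0.050720
θ = atan2(y, x) = 59.1285° → 59.1285° (mod 360°)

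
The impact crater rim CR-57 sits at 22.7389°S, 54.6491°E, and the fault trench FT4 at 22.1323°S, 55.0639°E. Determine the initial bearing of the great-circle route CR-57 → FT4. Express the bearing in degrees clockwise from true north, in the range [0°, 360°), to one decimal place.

32.4°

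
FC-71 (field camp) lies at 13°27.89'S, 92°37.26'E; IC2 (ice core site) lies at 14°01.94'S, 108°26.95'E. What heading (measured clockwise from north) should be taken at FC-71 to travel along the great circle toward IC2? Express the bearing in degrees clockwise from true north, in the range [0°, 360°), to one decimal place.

94.0°

FC-71: φ = -13.46483°, λ = +92.62100°
IC2: φ = -14.03233°, λ = +108.44917°
Δλ = 15.8282°
y = sin Δλ · cos φ₂ = 0.264614
x = cos φ₁ sin φ₂ − sin φ₁ cos φ₂ cos Δλ = -0.018470
θ = atan2(y, x) = 93.9927° → 93.9927° (mod 360°)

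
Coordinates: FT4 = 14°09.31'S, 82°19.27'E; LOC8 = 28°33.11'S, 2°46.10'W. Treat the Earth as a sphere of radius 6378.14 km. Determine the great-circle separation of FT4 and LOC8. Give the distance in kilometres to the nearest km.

8801 km

FT4: φ = -14.15517°, λ = +82.32117°
LOC8: φ = -28.55183°, λ = -2.76833°
Δφ = -14.3967°,  Δλ = -85.0895°
a = sin²(Δφ/2) + cos φ₁ cos φ₂ sin²(Δλ/2) = 0.405105
c = 2·arcsin(√a) = 1.379849 rad = 79.0595°
d = R·c = 6378.14 × 1.379849 = 8800.9 km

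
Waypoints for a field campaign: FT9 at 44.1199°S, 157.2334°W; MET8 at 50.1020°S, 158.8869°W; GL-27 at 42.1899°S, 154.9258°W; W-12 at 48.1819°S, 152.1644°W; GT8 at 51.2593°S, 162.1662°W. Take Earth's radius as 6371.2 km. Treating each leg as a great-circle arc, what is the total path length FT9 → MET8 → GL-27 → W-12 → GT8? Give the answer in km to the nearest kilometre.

FT9→MET8: c = 0.106231 rad, d = 676.82 km
MET8→GL-27: c = 0.146108 rad, d = 930.89 km
GL-27→W-12: c = 0.109939 rad, d = 700.44 km
W-12→GT8: c = 0.124849 rad, d = 795.44 km
Total = 676.82 + 930.89 + 700.44 + 795.44 = 3103.58 km

3104 km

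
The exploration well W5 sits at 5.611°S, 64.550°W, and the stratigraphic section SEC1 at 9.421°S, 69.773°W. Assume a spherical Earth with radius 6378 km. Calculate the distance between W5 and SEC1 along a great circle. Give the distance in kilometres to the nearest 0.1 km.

Δφ = -3.8100°,  Δλ = -5.2230°
a = sin²(Δφ/2) + cos φ₁ cos φ₂ sin²(Δλ/2) = 0.003143
c = 2·arcsin(√a) = 0.112189 rad = 6.4279°
d = R·c = 6378 × 0.112189 = 715.5 km

715.5 km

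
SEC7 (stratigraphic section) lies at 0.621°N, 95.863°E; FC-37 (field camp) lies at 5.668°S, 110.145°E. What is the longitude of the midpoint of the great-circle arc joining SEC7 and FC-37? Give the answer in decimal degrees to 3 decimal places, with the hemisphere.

102.987°E

Bx = cos φ₂ cos Δλ = 0.964355,  By = cos φ₂ sin Δλ = 0.245488
φₘ = atan2(sin φ₁ + sin φ₂, √((cos φ₁ + Bx)² + By²)) = -2.54320°
λₘ = λ₁ + atan2(By, cos φ₁ + Bx) = 102.98662°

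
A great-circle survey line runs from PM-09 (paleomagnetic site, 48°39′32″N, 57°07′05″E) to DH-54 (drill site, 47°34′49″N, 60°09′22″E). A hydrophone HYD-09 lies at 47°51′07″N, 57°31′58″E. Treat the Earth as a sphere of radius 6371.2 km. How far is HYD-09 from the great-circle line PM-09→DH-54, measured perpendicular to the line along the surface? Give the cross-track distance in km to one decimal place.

PM-09: φ = +48.65889°, λ = +57.11806°
DH-54: φ = +47.58028°, λ = +60.15611°
HYD-09: φ = +47.85194°, λ = +57.53278°
δ₁₃ = central angle PM-09→HYD-09 = 0.014886 rad  (haversine)
θ₁₃ = bearing PM-09→HYD-09 = 160.955°,  θ₁₂ = bearing PM-09→DH-54 = 116.868°
dₓₜ = R·arcsin(sin δ₁₃ · sin(θ₁₃ − θ₁₂)) = 6371.2·arcsin(0.01488·sin(44.087°)) = 65.982 km
|dₓₜ| = 65.982 km

66.0 km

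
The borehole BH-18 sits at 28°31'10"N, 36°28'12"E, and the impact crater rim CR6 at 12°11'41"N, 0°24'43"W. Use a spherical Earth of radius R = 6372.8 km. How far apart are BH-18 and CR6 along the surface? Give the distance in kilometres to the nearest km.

4229 km

BH-18: φ = +28.51944°, λ = +36.47000°
CR6: φ = +12.19472°, λ = -0.41194°
Δφ = -16.3247°,  Δλ = -36.8819°
a = sin²(Δφ/2) + cos φ₁ cos φ₂ sin²(Δλ/2) = 0.106095
c = 2·arcsin(√a) = 0.663551 rad = 38.0187°
d = R·c = 6372.8 × 0.663551 = 4228.7 km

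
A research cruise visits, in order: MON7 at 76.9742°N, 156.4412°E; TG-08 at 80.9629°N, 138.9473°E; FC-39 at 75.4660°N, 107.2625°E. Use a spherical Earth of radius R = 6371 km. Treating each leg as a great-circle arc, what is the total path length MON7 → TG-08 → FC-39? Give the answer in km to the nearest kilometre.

1497 km

MON7→TG-08: c = 0.090137 rad, d = 574.27 km
TG-08→FC-39: c = 0.144860 rad, d = 922.90 km
Total = 574.27 + 922.90 = 1497.17 km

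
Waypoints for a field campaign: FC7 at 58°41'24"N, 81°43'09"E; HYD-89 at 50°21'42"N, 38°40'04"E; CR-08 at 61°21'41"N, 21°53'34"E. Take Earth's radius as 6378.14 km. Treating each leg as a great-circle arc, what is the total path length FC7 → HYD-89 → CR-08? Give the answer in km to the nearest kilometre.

FC7: φ = +58.69000°, λ = +81.71917°
HYD-89: φ = +50.36167°, λ = +38.66778°
CR-08: φ = +61.36139°, λ = +21.89278°
FC7→HYD-89: c = 0.450589 rad, d = 2873.92 km
HYD-89→CR-08: c = 0.251192 rad, d = 1602.14 km
Total = 2873.92 + 1602.14 = 4476.06 km

4476 km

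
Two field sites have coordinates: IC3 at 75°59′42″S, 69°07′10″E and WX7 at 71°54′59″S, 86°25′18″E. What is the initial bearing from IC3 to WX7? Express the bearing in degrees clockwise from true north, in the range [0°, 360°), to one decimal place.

IC3: φ = -75.99500°, λ = +69.11944°
WX7: φ = -71.91639°, λ = +86.42167°
Δλ = 17.3022°
y = sin Δλ · cos φ₂ = 0.092318
x = cos φ₁ sin φ₂ − sin φ₁ cos φ₂ cos Δλ = 0.057497
θ = atan2(y, x) = 58.0849° → 58.0849° (mod 360°)

58.1°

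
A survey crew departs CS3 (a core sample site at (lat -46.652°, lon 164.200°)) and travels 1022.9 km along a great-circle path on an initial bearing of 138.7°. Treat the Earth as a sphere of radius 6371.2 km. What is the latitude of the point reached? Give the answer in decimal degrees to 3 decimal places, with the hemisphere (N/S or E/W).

53.157°S

δ = d/R = 1022.9/6371.2 = 0.160551 rad
φ₂ = arcsin(sin φ₁ cos δ + cos φ₁ sin δ cos θ)
   = arcsin(-0.72720·0.98714 + 0.68643·0.15986·-0.75126) = -53.15729°
λ₂ = λ₁ + atan2(sin θ sin δ cos φ₁, cos δ − sin φ₁ sin φ₂) = 174.33451°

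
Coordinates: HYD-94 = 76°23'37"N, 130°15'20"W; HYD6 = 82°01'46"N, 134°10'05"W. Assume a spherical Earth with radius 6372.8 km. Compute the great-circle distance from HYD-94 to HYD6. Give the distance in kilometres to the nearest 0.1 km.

631.8 km

HYD-94: φ = +76.39361°, λ = -130.25556°
HYD6: φ = +82.02944°, λ = -134.16806°
Δφ = 5.6358°,  Δλ = -3.9125°
a = sin²(Δφ/2) + cos φ₁ cos φ₂ sin²(Δλ/2) = 0.002455
c = 2·arcsin(√a) = 0.099135 rad = 5.6800°
d = R·c = 6372.8 × 0.099135 = 631.8 km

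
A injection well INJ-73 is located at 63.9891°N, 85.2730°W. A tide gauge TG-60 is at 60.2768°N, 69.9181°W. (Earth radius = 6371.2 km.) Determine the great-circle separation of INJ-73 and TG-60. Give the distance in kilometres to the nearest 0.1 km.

895.4 km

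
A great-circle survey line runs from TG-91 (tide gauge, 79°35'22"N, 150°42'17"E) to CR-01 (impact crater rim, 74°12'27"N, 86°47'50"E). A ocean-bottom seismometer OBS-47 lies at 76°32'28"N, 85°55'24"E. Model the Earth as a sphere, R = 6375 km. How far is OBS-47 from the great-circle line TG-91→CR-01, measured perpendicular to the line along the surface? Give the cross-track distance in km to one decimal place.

185.4 km

TG-91: φ = +79.58944°, λ = +150.70472°
CR-01: φ = +74.20750°, λ = +86.79722°
OBS-47: φ = +76.54111°, λ = +85.92333°
δ₁₃ = central angle TG-91→OBS-47 = 0.226550 rad  (haversine)
θ₁₃ = bearing TG-91→OBS-47 = 290.375°,  θ₁₂ = bearing TG-91→CR-01 = 282.938°
dₓₜ = R·arcsin(sin δ₁₃ · sin(θ₁₃ − θ₁₂)) = 6375·arcsin(0.22462·sin(7.437°)) = 185.360 km
|dₓₜ| = 185.360 km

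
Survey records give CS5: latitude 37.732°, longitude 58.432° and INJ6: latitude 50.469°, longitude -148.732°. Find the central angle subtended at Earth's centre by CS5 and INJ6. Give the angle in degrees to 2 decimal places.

88.62°

Δφ = 12.7370°,  Δλ = 152.8360°
a = sin²(Δφ/2) + cos φ₁ cos φ₂ sin²(Δλ/2) = 0.487935
c = 2·arcsin(√a) = 1.546665 rad = 88.6174°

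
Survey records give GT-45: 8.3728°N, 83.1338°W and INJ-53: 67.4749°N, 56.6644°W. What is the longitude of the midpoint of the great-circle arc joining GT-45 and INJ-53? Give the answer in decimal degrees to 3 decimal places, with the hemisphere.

75.830°W

Bx = cos φ₂ cos Δλ = 0.342930,  By = cos φ₂ sin Δλ = 0.170750
φₘ = atan2(sin φ₁ + sin φ₂, √((cos φ₁ + Bx)² + By²)) = 38.52404°
λₘ = λ₁ + atan2(By, cos φ₁ + Bx) = -75.83033°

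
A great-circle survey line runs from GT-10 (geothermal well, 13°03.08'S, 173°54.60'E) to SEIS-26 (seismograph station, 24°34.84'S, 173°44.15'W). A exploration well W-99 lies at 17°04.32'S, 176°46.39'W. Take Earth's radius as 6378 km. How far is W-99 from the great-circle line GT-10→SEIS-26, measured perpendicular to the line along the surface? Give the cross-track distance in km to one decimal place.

394.9 km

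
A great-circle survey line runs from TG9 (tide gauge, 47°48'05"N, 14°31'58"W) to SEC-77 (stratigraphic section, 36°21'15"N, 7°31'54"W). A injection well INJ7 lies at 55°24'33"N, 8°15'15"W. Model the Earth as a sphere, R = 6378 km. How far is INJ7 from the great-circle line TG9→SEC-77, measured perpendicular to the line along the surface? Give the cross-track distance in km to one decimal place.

743.5 km

TG9: φ = +47.80139°, λ = -14.53278°
SEC-77: φ = +36.35417°, λ = -7.53167°
INJ7: φ = +55.40917°, λ = -8.25417°
δ₁₃ = central angle TG9→INJ7 = 0.149066 rad  (haversine)
θ₁₃ = bearing TG9→INJ7 = 24.712°,  θ₁₂ = bearing TG9→SEC-77 = 153.162°
dₓₜ = R·arcsin(sin δ₁₃ · sin(θ₁₃ − θ₁₂)) = 6378·arcsin(0.14851·sin(-128.451°)) = -743.496 km
|dₓₜ| = 743.496 km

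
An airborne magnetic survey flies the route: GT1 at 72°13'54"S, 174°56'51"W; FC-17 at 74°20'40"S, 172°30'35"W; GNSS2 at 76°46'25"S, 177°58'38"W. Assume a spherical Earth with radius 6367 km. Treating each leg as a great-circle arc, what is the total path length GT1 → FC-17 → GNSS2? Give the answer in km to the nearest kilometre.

GT1: φ = -72.23167°, λ = -174.94750°
FC-17: φ = -74.34444°, λ = -172.50972°
GNSS2: φ = -76.77361°, λ = -177.97722°
GT1→FC-17: c = 0.038844 rad, d = 247.32 km
FC-17→GNSS2: c = 0.048575 rad, d = 309.28 km
Total = 247.32 + 309.28 = 556.59 km

557 km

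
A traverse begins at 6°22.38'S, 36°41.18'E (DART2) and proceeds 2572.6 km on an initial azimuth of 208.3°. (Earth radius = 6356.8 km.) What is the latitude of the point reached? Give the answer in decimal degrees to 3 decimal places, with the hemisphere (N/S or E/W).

DART2: φ = -6.37300°, λ = +36.68633°
δ = d/R = 2572.6/6356.8 = 0.404700 rad
φ₂ = arcsin(sin φ₁ cos δ + cos φ₁ sin δ cos θ)
   = arcsin(-0.11100·0.91922 + 0.99382·0.39374·-0.88048) = -26.52408°
λ₂ = λ₁ + atan2(sin θ sin δ cos φ₁, cos δ − sin φ₁ sin φ₂) = 24.64438°

26.524°S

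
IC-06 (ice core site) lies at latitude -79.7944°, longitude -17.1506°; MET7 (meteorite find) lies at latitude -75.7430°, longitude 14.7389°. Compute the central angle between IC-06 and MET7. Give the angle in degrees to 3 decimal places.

7.729°

Δφ = 4.0514°,  Δλ = 31.8895°
a = sin²(Δφ/2) + cos φ₁ cos φ₂ sin²(Δλ/2) = 0.004542
c = 2·arcsin(√a) = 0.134897 rad = 7.7290°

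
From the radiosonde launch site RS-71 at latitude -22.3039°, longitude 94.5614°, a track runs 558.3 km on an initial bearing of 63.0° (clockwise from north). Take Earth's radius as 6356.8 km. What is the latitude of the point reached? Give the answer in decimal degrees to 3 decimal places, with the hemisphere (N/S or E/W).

19.951°S

δ = d/R = 558.3/6356.8 = 0.087827 rad
φ₂ = arcsin(sin φ₁ cos δ + cos φ₁ sin δ cos θ)
   = arcsin(-0.37952·0.99615 + 0.92518·0.08771·0.45399) = -19.95086°
λ₂ = λ₁ + atan2(sin θ sin δ cos φ₁, cos δ − sin φ₁ sin φ₂) = 99.33070°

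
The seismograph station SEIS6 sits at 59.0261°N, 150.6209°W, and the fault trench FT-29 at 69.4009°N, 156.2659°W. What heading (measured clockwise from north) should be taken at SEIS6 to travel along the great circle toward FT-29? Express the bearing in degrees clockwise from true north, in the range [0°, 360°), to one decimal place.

Δλ = -5.6450°
y = sin Δλ · cos φ₂ = -0.034607
x = cos φ₁ sin φ₂ − sin φ₁ cos φ₂ cos Δλ = 0.181549
θ = atan2(y, x) = -10.7924° → 349.2076° (mod 360°)

349.2°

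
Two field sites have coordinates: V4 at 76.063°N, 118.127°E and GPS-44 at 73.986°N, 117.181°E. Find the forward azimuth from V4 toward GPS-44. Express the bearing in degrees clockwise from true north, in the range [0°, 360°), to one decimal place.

Δλ = -0.9460°
y = sin Δλ · cos φ₂ = -0.004555
x = cos φ₁ sin φ₂ − sin φ₁ cos φ₂ cos Δλ = -0.036206
θ = atan2(y, x) = -172.8299° → 187.1701° (mod 360°)

187.2°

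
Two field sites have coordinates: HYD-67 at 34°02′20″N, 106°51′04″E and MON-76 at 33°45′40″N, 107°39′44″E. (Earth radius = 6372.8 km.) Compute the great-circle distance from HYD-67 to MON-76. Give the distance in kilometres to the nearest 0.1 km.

81.0 km

HYD-67: φ = +34.03889°, λ = +106.85111°
MON-76: φ = +33.76111°, λ = +107.66222°
Δφ = -0.2778°,  Δλ = 0.8111°
a = sin²(Δφ/2) + cos φ₁ cos φ₂ sin²(Δλ/2) = 0.000040
c = 2·arcsin(√a) = 0.012711 rad = 0.7283°
d = R·c = 6372.8 × 0.012711 = 81.0 km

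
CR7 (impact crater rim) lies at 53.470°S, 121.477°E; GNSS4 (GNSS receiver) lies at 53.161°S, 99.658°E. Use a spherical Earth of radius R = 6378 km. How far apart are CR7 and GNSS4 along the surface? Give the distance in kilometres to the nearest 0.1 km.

1445.7 km

Δφ = 0.3090°,  Δλ = -21.8190°
a = sin²(Δφ/2) + cos φ₁ cos φ₂ sin²(Δλ/2) = 0.012791
c = 2·arcsin(√a) = 0.226676 rad = 12.9876°
d = R·c = 6378 × 0.226676 = 1445.7 km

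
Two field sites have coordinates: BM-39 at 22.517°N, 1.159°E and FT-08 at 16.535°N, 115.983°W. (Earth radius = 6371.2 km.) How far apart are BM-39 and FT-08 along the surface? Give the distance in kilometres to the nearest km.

11916 km

Δφ = -5.9820°,  Δλ = -117.1420°
a = sin²(Δφ/2) + cos φ₁ cos φ₂ sin²(Δλ/2) = 0.647501
c = 2·arcsin(√a) = 1.870254 rad = 107.1577°
d = R·c = 6371.2 × 1.870254 = 11915.8 km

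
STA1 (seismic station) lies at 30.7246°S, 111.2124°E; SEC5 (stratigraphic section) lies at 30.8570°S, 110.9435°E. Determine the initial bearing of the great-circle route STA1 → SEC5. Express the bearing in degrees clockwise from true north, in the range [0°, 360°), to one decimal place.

Δλ = -0.2689°
y = sin Δλ · cos φ₂ = -0.004029
x = cos φ₁ sin φ₂ − sin φ₁ cos φ₂ cos Δλ = -0.002316
θ = atan2(y, x) = -119.8888° → 240.1112° (mod 360°)

240.1°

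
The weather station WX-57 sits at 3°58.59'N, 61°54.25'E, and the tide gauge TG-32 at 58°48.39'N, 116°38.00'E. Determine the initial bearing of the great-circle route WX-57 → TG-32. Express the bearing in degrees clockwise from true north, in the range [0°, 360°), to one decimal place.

WX-57: φ = +3.97650°, λ = +61.90417°
TG-32: φ = +58.80650°, λ = +116.63333°
Δλ = 54.7292°
y = sin Δλ · cos φ₂ = 0.422854
x = cos φ₁ sin φ₂ − sin φ₁ cos φ₂ cos Δλ = 0.832624
θ = atan2(y, x) = 26.9241° → 26.9241° (mod 360°)

26.9°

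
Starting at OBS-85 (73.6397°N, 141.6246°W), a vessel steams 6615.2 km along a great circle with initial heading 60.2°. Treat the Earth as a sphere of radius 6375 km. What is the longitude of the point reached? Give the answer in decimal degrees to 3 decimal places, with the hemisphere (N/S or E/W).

31.929°W

δ = d/R = 6615.2/6375 = 1.037678 rad
φ₂ = arcsin(sin φ₁ cos δ + cos φ₁ sin δ cos θ)
   = arcsin(0.95951·0.50822 + 0.28168·0.86123·0.49697) = 37.45964°
λ₂ = λ₁ + atan2(sin θ sin δ cos φ₁, cos δ − sin φ₁ sin φ₂) = -31.92898°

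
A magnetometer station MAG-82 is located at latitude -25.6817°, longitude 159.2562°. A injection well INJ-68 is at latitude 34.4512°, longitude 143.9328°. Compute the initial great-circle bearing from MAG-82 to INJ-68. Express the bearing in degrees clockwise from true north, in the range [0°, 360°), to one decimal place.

Δλ = -15.3234°
y = sin Δλ · cos φ₂ = -0.217917
x = cos φ₁ sin φ₂ − sin φ₁ cos φ₂ cos Δλ = 0.854478
θ = atan2(y, x) = -14.3071° → 345.6929° (mod 360°)

345.7°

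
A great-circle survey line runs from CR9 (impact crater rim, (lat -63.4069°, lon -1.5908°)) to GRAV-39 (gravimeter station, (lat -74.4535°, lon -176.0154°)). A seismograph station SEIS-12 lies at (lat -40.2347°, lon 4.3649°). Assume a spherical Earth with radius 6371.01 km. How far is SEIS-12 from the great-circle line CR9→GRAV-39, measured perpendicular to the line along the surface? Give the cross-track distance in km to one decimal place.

δ₁₃ = central angle CR9→SEIS-12 = 0.409093 rad  (haversine)
θ₁₃ = bearing CR9→SEIS-12 = 11.486°,  θ₁₂ = bearing CR9→GRAV-39 = 182.226°
dₓₜ = R·arcsin(sin δ₁₃ · sin(θ₁₃ − θ₁₂)) = 6371.01·arcsin(0.39778·sin(-170.740°)) = -408.072 km
|dₓₜ| = 408.072 km

408.1 km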